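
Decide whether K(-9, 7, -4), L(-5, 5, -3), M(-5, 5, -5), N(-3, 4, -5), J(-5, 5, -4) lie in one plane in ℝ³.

Yes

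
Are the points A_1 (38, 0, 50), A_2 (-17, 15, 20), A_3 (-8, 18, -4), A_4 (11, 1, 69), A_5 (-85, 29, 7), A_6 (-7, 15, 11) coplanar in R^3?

Yes

The plane through A_1, A_2, A_3 has normal n = A_1A_2 × A_1A_3 = (-270, -1590, -300) and equation n·P = -25260.
Checking the remaining points: n·A_4 = -25260, n·A_5 = -25260, n·A_6 = -25260.
All equal -25260, so all 6 points lie in one plane.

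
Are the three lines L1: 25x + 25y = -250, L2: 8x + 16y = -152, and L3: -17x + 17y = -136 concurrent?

Intersecting L1 and L2: solving the 2×2 system gives (x, y) = (-1, -9).
Substitute into L3: (-17)(-1) + (17)(-9) = -136.
This equals -136, so (-1, -9) lies on all three lines and they are concurrent.

Yes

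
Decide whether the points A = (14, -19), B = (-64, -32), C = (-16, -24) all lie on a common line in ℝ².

AB = (-78, -13), AC = (-30, -5).
Checking proportionality: AC = 5/13·AB, so the vectors are parallel and the points are collinear.

Yes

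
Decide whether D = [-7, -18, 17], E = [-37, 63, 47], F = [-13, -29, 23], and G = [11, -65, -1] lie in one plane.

The four points are coplanar iff the 3×3 determinant with rows DE, DF, DG is zero.
Rows: (-30, 81, 30), (-6, -11, 6), (18, -47, -18).
Expanding along the first row: (-30)(480) − (81)(0) + (30)(480) = 0.
Zero determinant ⇒ coplanar.

Yes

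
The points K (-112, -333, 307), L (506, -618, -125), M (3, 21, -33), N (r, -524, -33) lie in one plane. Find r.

Normal to plane KLM: n = (249828, 160440, 251547); plane equation n·P = -4182327.
Requiring n·N = -4182327: (249828)r + (-92371611) = -4182327.
So r = 353.

353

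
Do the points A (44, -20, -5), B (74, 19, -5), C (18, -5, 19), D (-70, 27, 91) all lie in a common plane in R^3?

Yes

With A as base: AB = (30, 39, 0), AC = (-26, 15, 24), AD = (-114, 47, 96).
AC × AD = (312, -240, 488).
AB · (AC × AD) = 0.
The scalar triple product vanishes, so the four points are coplanar.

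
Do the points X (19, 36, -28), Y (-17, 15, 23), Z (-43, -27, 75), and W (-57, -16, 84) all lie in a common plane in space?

The four points are coplanar iff the 3×3 determinant with rows XY, XZ, XW is zero.
Rows: (-36, -21, 51), (-62, -63, 103), (-76, -52, 112).
Expanding along the first row: (-36)(-1700) − (-21)(884) + (51)(-1564) = 0.
Zero determinant ⇒ coplanar.

Yes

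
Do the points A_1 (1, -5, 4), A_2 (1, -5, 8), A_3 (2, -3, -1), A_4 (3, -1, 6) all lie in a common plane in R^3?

With A_1 as base: A_1A_2 = (0, 0, 4), A_1A_3 = (1, 2, -5), A_1A_4 = (2, 4, 2).
A_1A_3 × A_1A_4 = (24, -12, 0).
A_1A_2 · (A_1A_3 × A_1A_4) = 0.
The scalar triple product vanishes, so the four points are coplanar.

Yes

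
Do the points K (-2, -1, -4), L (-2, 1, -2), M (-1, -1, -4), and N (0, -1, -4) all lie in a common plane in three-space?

Yes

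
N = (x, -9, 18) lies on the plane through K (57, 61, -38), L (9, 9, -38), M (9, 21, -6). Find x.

The plane through K, L, M has equation −1664x + 1536y − 576z = 20736.
Substituting N: (-1664)x + (-24192) = 20736, so x = -27.

-27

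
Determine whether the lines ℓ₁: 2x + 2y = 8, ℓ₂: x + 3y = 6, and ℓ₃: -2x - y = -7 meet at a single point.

Yes

Lines aᵢx + bᵢy = cᵢ with pairwise distinct directions are concurrent exactly when det[aᵢ bᵢ cᵢ] = 0.
Here the determinant is 0.
It vanishes, so the lines are concurrent at (3, 1).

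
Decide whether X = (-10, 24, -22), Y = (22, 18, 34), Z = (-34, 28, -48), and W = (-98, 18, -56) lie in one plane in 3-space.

A normal to the plane through X, Y, Z is n = XY × XZ = (-68, -512, -16).
The plane has equation n·P = -11256. For W: n·W = -1656.
-1656 ≠ -11256, so W is off the plane.

No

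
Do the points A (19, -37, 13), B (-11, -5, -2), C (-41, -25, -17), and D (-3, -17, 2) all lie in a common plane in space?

A normal to the plane through A, B, C is n = AB × AC = (-780, 0, 1560).
The plane has equation n·P = 5460. For D: n·D = 5460.
Equal, so D lies in the plane and all four are coplanar.

Yes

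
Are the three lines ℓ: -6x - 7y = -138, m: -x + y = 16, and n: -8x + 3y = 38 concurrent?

Yes

Lines aᵢx + bᵢy = cᵢ with pairwise distinct directions are concurrent exactly when det[aᵢ bᵢ cᵢ] = 0.
Here the determinant is 0.
It vanishes, so the lines are concurrent at (2, 18).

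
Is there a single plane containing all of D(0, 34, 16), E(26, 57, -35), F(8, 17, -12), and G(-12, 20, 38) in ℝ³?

No

The four points are coplanar iff the 3×3 determinant with rows DE, DF, DG is zero.
Rows: (26, 23, -51), (8, -17, -28), (-12, -14, 22).
Expanding along the first row: (26)(-766) − (23)(-160) + (-51)(-316) = -120.
Nonzero ⇒ not coplanar.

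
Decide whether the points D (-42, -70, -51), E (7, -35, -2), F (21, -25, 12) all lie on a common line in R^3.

Yes

DE = (49, 35, 49), DF = (63, 45, 63).
Each component of DF is 9/7 times the corresponding component of DE, so DF = 9/7·DE and the points are collinear.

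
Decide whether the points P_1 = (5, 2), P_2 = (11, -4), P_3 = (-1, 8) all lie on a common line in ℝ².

Yes

P_1P_2 = (6, -6), P_1P_3 = (-6, 6).
Twice the signed area of △P_1P_2P_3 is (6)(6) − (-6)(-6) = 0.
The triangle is degenerate (zero area), so the points are collinear.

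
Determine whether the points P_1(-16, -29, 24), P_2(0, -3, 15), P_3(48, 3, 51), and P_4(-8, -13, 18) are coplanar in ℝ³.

With P_1 as base: P_1P_2 = (16, 26, -9), P_1P_3 = (64, 32, 27), P_1P_4 = (8, 16, -6).
P_1P_3 × P_1P_4 = (-624, 600, 768).
P_1P_2 · (P_1P_3 × P_1P_4) = -1296.
Since -1296 ≠ 0, the four points are not coplanar.

No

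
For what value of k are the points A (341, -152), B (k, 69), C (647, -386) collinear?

The three points are collinear iff det[AB; AC] = 0.
This determinant is linear in k: (-234)k + (12168) = 0, so k = 52.

52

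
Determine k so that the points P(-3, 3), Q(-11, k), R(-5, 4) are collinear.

Collinearity: (Q − P) must be parallel to (R − P) = (-2, 1).
Cross-multiplying the components: (k − 3)·(-2) = (-8)·(1).
Solving gives k = 7.

7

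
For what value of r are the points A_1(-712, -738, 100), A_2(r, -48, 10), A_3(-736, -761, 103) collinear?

8

Direction A_1A_3 = (-24, -23, 3). From the y-coordinate of A_2, the parameter along the line is τ = (-48 − (-738))/(-23) = -30.
Then r = (-712) + (-30)·(-24) = 8.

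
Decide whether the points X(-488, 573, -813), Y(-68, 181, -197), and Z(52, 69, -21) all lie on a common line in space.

XY = (420, -392, 616), XZ = (540, -504, 792).
XY × XZ = (0, 0, 0).
The cross product vanishes, so the three points are collinear.

Yes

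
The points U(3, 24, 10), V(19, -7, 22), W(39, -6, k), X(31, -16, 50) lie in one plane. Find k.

90

Coplanarity ⇔ det[UV; UW; UX] = 0.
Expanding, this is linear in k: (-228)k + (20520) = 0.
So k = 90.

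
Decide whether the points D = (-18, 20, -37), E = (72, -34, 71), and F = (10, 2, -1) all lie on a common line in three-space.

DE = (90, -54, 108), DF = (28, -18, 36).
DE × DF = (0, -216, -108).
The cross product is nonzero, so the points do not lie on one line.

No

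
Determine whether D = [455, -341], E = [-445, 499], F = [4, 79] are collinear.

No

DE = (-900, 840), DF = (-451, 420).
Twice the signed area of △DEF is (-900)(420) − (840)(-451) = 840.
The area is nonzero, so the three points are not collinear.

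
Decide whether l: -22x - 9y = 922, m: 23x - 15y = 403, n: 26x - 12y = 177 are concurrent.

No

Intersecting l and m: solving the 2×2 system gives (x, y) = (-19, -56).
Substitute into n: (26)(-19) + (-12)(-56) = 178.
But n requires 177 ≠ 178, so the three lines have no common point.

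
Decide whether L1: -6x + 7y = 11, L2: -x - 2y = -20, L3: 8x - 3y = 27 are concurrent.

Intersecting L1 and L2: solving the 2×2 system gives (x, y) = (118/19, 131/19).
Substitute into L3: (8)(118/19) + (-3)(131/19) = 29.
But L3 requires 27 ≠ 29, so the three lines have no common point.

No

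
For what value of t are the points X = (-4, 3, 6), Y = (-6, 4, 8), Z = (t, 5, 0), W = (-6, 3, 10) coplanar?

-3

Coplanarity ⇔ det[XY; XZ; XW] = 0.
Expanding, this is linear in t: (-4)t + (-12) = 0.
So t = -3.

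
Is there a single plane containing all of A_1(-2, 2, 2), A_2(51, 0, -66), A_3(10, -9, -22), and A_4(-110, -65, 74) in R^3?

No

A normal to the plane through A_1, A_2, A_3 is n = A_1A_2 × A_1A_3 = (-700, 456, -559).
The plane has equation n·P = 1194. For A_4: n·A_4 = 5994.
5994 ≠ 1194, so A_4 is off the plane.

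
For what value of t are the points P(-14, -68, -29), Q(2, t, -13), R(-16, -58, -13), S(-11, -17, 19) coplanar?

Coplanarity ⇔ det[PQ; PR; PS] = 0.
Expanding, this is linear in t: (144)t + (2304) = 0.
So t = -16.

-16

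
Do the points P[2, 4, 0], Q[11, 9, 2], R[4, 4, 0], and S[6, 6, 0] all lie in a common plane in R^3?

No

The four points are coplanar iff the 3×3 determinant with rows PQ, PR, PS is zero.
Rows: (9, 5, 2), (2, 0, 0), (4, 2, 0).
Expanding along the first row: (9)(0) − (5)(0) + (2)(4) = 8.
Nonzero ⇒ not coplanar.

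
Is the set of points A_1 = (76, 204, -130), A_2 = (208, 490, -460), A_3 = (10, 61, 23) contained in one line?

No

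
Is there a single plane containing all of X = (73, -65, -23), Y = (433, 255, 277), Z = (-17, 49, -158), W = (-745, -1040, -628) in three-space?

Yes

A normal to the plane through X, Y, Z is n = XY × XZ = (-77400, 21600, 69840).
The plane has equation n·P = -8660520. For W: n·W = -8660520.
Equal, so W lies in the plane and all four are coplanar.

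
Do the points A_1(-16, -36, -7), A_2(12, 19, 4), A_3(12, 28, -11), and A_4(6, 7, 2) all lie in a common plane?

Yes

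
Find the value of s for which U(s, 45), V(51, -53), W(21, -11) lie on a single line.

Collinearity: (U − V) must be parallel to (W − V) = (-30, 42).
Cross-multiplying the components: (s − 51)·(42) = (98)·(-30).
Solving gives s = -19.

-19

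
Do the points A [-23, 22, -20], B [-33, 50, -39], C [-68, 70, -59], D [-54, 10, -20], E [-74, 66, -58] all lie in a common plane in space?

Yes

The plane through A, B, C has normal n = AB × AC = (-180, 465, 780) and equation n·P = -1230.
Checking the remaining points: n·D = -1230, n·E = -1230.
All equal -1230, so all 5 points lie in one plane.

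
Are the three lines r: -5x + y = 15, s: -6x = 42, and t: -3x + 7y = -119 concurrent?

Intersecting r and s: solving the 2×2 system gives (x, y) = (-7, -20).
Substitute into t: (-3)(-7) + (7)(-20) = -119.
This equals -119, so (-7, -20) lies on all three lines and they are concurrent.

Yes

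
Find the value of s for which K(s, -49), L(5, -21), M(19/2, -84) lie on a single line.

7

Collinearity: (K − L) must be parallel to (M − L) = (9/2, -63).
Cross-multiplying the components: (s − 5)·(-63) = (-28)·(9/2).
Solving gives s = 7.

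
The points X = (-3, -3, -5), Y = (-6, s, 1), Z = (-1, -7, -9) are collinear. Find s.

3

Collinearity requires XY × XZ = 0; each component is linear in s.
The x-component gives (-4)s + (12) = 0, so s = 3.
The remaining components then also vanish.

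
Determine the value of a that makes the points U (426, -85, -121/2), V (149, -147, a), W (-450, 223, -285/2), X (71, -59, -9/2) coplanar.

115/2

Normal to plane UWX: n = (19380, 78166, 86564); plane equation n·P = -3625352.
Requiring n·V = -3625352: (86564)a + (-8602782) = -3625352.
So a = 115/2.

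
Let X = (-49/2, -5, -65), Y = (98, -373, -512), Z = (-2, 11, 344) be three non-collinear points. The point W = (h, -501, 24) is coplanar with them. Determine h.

190

The plane through X, Y, Z has equation −143360x − 60160y + 10240z = 3147520.
Substituting W: (-143360)h + (30385920) = 3147520, so h = 190.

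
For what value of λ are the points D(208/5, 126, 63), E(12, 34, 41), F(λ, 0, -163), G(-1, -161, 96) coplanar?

Normal to plane DEG: n = (-9350, 1914, 4576); plane equation n·P = 140492.
Requiring n·F = 140492: (-9350)λ + (-745888) = 140492.
So λ = -474/5.

-474/5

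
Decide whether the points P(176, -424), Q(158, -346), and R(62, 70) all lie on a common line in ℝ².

PQ = (-18, 78), PR = (-114, 494).
det[PQ; PR] = (-18)(494) − (78)(-114) = 0.
The determinant is zero, so the points are collinear.

Yes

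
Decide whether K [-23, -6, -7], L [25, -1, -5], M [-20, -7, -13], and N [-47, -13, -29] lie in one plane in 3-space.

Yes

The four points are coplanar iff the 3×3 determinant with rows KL, KM, KN is zero.
Rows: (48, 5, 2), (3, -1, -6), (-24, -7, -22).
Expanding along the first row: (48)(-20) − (5)(-210) + (2)(-45) = 0.
Zero determinant ⇒ coplanar.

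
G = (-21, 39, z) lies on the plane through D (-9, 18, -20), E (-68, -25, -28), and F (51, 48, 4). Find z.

-56

The plane through D, E, F has equation −792x + 936y + 810z = 7776.
Substituting G: (810)z + (53136) = 7776, so z = -56.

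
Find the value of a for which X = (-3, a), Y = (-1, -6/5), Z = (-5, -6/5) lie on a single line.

Collinearity: (X − Y) must be parallel to (Z − Y) = (-4, 0).
Cross-multiplying the components: (a − (-6/5))·(-4) = (-2)·(0).
Solving gives a = -6/5.

-6/5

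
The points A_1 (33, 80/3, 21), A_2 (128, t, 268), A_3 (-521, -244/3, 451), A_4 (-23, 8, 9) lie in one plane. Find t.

Normal to plane A_1A_3A_4: n = (27968/3, -30728, 12880/3); plane equation n·P = -1264816/3.
Requiring n·A_2 = -1264816/3: (-30728)t + (7031744/3) = -1264816/3.
So t = 90.

90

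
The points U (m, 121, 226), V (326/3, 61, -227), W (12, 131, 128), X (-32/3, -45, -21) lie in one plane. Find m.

-82/3

Coplanarity ⇔ det[UV; UW; UX] = 0.
Expanding, this is linear in m: (-52050)m + (-1422700) = 0.
So m = -82/3.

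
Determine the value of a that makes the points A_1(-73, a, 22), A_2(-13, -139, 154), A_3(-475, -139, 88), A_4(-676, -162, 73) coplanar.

68

Coplanarity ⇔ det[A_1A_2; A_1A_3; A_1A_4] = 0.
Expanding, this is linear in a: (-6336)a + (430848) = 0.
So a = 68.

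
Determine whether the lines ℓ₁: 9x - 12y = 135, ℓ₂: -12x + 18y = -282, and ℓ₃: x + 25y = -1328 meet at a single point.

Intersecting ℓ₁ and ℓ₂: solving the 2×2 system gives (x, y) = (-53, -51).
Substitute into ℓ₃: (1)(-53) + (25)(-51) = -1328.
This equals -1328, so (-53, -51) lies on all three lines and they are concurrent.

Yes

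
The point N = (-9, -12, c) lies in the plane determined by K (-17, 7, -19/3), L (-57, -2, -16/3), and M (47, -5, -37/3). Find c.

Coplanarity requires KL · (KM × KN) = 0.
KL = (-40, -9, 1), KM = (64, -12, -6); the triple product is linear in c with coefficient 1056 and constant term 10560.
Setting it to zero: c = -10.

-10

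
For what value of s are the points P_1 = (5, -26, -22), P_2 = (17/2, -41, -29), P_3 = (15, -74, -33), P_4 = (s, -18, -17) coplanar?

Coplanarity ⇔ det[P_1P_2; P_1P_3; P_1P_4] = 0.
Expanding, this is linear in s: (-171)s + (513) = 0.
So s = 3.

3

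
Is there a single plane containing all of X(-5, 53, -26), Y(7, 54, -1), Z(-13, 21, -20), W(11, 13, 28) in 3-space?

No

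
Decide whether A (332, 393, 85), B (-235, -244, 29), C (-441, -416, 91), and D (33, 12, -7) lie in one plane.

Yes

A normal to the plane through A, B, C is n = AB × AC = (-49126, 46690, -33698).
The plane has equation n·P = -824992. For D: n·D = -824992.
Equal, so D lies in the plane and all four are coplanar.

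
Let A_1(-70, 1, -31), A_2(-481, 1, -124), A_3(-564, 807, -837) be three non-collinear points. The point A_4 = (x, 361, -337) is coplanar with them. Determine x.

-52

Coplanarity requires A_1A_2 · (A_1A_3 × A_1A_4) = 0.
A_1A_2 = (-411, 0, -93), A_1A_3 = (-494, 806, -806); the triple product is linear in x with coefficient 74958 and constant term 3897816.
Setting it to zero: x = -52.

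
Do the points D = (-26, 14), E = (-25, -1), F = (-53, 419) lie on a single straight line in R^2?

Yes

DE = (1, -15), DF = (-27, 405).
det[DE; DF] = (1)(405) − (-15)(-27) = 0.
The determinant is zero, so the points are collinear.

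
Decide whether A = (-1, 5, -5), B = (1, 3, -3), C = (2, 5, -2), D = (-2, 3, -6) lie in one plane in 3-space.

A normal to the plane through A, B, C is n = AB × AC = (-6, 0, 6).
The plane has equation n·P = -24. For D: n·D = -24.
Equal, so D lies in the plane and all four are coplanar.

Yes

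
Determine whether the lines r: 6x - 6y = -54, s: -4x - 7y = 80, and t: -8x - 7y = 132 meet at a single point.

Intersecting r and s: solving the 2×2 system gives (x, y) = (-13, -4).
Substitute into t: (-8)(-13) + (-7)(-4) = 132.
This equals 132, so (-13, -4) lies on all three lines and they are concurrent.

Yes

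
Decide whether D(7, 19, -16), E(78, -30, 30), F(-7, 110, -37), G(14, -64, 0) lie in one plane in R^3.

Yes

With D as base: DE = (71, -49, 46), DF = (-14, 91, -21), DG = (7, -83, 16).
DF × DG = (-287, 77, 525).
DE · (DF × DG) = 0.
The scalar triple product vanishes, so the four points are coplanar.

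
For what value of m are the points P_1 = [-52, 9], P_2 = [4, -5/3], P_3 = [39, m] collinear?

Collinearity: (P_3 − P_1) must be parallel to (P_2 − P_1) = (56, -32/3).
Cross-multiplying the components: (m − 9)·(56) = (91)·(-32/3).
Solving gives m = -25/3.

-25/3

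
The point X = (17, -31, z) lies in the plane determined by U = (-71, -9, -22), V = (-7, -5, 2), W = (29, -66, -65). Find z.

-24

A normal to the plane is n = UV × UW = (1196, 5152, -4048).
X lies in the plane iff n · UX = 0.
This gives (-4048)z + (-97152) = 0, so z = -24.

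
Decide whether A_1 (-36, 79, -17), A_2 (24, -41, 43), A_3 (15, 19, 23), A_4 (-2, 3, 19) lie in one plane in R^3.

With A_1 as base: A_1A_2 = (60, -120, 60), A_1A_3 = (51, -60, 40), A_1A_4 = (34, -76, 36).
A_1A_3 × A_1A_4 = (880, -476, -1836).
A_1A_2 · (A_1A_3 × A_1A_4) = -240.
Since -240 ≠ 0, the four points are not coplanar.

No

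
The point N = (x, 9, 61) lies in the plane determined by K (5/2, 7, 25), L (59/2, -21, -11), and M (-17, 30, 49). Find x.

-31/2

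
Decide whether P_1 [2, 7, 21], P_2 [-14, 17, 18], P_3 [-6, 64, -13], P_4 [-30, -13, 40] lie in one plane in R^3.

Yes

The four points are coplanar iff the 3×3 determinant with rows P_1P_2, P_1P_3, P_1P_4 is zero.
Rows: (-16, 10, -3), (-8, 57, -34), (-32, -20, 19).
Expanding along the first row: (-16)(403) − (10)(-1240) + (-3)(1984) = 0.
Zero determinant ⇒ coplanar.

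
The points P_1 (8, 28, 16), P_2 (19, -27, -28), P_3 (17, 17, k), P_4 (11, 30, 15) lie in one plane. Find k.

2

Normal to plane P_1P_2P_4: n = (143, -121, 187); plane equation n·P = 748.
Requiring n·P_3 = 748: (187)k + (374) = 748.
So k = 2.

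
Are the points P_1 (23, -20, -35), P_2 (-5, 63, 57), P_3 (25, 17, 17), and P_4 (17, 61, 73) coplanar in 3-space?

No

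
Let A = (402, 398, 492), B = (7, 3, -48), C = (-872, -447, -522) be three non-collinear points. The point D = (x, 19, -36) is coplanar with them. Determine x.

A normal to the plane is n = AB × AC = (-55770, 287430, -169455).
D lies in the plane iff n · AD = 0.
This gives (-55770)x + (2955810) = 0, so x = 53.

53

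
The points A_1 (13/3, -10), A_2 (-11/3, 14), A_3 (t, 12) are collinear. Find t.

-3

The three points are collinear iff det[A_1A_2; A_1A_3] = 0.
This determinant is linear in t: (-24)t + (-72) = 0, so t = -3.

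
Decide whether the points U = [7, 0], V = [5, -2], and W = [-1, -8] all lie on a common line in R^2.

UV = (-2, -2), UW = (-8, -8).
det[UV; UW] = (-2)(-8) − (-2)(-8) = 0.
The determinant is zero, so the points are collinear.

Yes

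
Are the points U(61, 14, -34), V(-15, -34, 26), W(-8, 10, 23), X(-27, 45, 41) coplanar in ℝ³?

Yes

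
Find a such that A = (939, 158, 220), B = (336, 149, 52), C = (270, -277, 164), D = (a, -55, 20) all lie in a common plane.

2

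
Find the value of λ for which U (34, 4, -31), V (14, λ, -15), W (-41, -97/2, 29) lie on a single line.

Direction UW = (-75, -105/2, 60). From the x-coordinate of V, the parameter along the line is τ = (14 − 34)/(-75) = 4/15.
Then λ = 4 + 4/15·(-105/2) = -10.

-10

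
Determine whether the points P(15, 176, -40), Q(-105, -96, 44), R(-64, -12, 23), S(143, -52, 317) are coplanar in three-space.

Yes

With P as base: PQ = (-120, -272, 84), PR = (-79, -188, 63), PS = (128, -228, 357).
PR × PS = (-52752, 36267, 42076).
PQ · (PR × PS) = 0.
The scalar triple product vanishes, so the four points are coplanar.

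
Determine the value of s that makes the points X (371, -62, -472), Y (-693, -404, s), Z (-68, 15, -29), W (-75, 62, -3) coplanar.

383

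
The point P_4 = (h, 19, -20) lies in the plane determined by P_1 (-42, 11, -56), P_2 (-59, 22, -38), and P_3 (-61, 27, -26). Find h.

-20

A normal to the plane is n = P_1P_2 × P_1P_3 = (42, 168, -63).
P_4 lies in the plane iff n · P_1P_4 = 0.
This gives (42)h + (840) = 0, so h = -20.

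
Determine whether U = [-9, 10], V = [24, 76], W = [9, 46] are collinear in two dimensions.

UV = (33, 66), UW = (18, 36).
det[UV; UW] = (33)(36) − (66)(18) = 0.
The determinant is zero, so the points are collinear.

Yes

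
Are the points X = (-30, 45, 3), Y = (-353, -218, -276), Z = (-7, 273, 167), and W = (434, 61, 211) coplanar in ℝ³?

No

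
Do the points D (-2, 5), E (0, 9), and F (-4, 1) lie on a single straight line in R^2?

DE = (2, 4), DF = (-2, -4).
det[DE; DF] = (2)(-4) − (4)(-2) = 0.
The determinant is zero, so the points are collinear.

Yes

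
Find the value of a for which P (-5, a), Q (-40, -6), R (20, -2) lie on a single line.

Collinearity: (P − Q) must be parallel to (R − Q) = (60, 4).
Cross-multiplying the components: (a − (-6))·(60) = (35)·(4).
Solving gives a = -11/3.

-11/3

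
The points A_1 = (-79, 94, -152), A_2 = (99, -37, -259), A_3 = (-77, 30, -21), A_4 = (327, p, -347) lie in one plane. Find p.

-228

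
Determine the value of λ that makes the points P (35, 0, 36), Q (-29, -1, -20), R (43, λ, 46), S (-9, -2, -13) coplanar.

1/2

The points are coplanar iff PQ · (PR × PS) = 0.
Expanding, this is linear in λ: (672)λ + (-336) = 0.
So λ = 1/2.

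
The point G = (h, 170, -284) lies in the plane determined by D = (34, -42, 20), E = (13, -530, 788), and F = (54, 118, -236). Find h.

A normal to the plane is n = DE × DF = (2048, 9984, 6400).
G lies in the plane iff n · DG = 0.
This gives (2048)h + (101376) = 0, so h = -99/2.

-99/2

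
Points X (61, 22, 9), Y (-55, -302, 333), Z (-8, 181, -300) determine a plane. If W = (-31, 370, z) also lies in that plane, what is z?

-597

A normal to the plane is n = XY × XZ = (48600, -58200, -40800).
W lies in the plane iff n · XW = 0.
This gives (-40800)z + (-24357600) = 0, so z = -597.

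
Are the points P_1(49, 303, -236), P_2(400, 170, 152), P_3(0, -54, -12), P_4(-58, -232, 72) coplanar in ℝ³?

Yes

With P_1 as base: P_1P_2 = (351, -133, 388), P_1P_3 = (-49, -357, 224), P_1P_4 = (-107, -535, 308).
P_1P_3 × P_1P_4 = (9884, -8876, -11984).
P_1P_2 · (P_1P_3 × P_1P_4) = 0.
The scalar triple product vanishes, so the four points are coplanar.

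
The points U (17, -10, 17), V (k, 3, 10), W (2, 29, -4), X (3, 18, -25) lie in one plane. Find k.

Normal to plane UWX: n = (-1050, -336, 126); plane equation n·P = -12348.
Requiring n·V = -12348: (-1050)k + (252) = -12348.
So k = 12.

12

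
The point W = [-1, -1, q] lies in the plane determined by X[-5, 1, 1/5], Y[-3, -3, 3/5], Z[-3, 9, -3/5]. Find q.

2/5

The plane through X, Y, Z has equation (12/5)y + 24z = 36/5.
Substituting W: (24)q + (-12/5) = 36/5, so q = 2/5.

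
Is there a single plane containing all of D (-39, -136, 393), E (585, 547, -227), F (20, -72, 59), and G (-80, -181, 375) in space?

Yes

A normal to the plane through D, E, F is n = DE × DF = (-188442, 171836, -361).
The plane has equation n·P = -16162331. For G: n·G = -16162331.
Equal, so G lies in the plane and all four are coplanar.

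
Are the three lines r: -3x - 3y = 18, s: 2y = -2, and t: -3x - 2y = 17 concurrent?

Yes

Intersecting r and s: solving the 2×2 system gives (x, y) = (-5, -1).
Substitute into t: (-3)(-5) + (-2)(-1) = 17.
This equals 17, so (-5, -1) lies on all three lines and they are concurrent.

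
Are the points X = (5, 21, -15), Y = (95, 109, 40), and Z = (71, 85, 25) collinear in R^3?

XY = (90, 88, 55), XZ = (66, 64, 40).
Comparing components 3 and 1: (55)(66) − (90)(40) = 30 ≠ 0, so XY and XZ are not parallel and the points are not collinear.

No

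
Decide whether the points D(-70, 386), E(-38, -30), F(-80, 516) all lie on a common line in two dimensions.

Yes

DE = (32, -416), DF = (-10, 130).
Checking proportionality: DF = -5/16·DE, so the vectors are parallel and the points are collinear.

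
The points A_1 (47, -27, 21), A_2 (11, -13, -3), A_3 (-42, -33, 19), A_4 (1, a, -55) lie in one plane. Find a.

23

Normal to plane A_1A_2A_3: n = (-172, 2064, 1462); plane equation n·P = -33110.
Requiring n·A_4 = -33110: (2064)a + (-80582) = -33110.
So a = 23.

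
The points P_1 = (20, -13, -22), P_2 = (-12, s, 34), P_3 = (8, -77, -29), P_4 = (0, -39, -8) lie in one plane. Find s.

51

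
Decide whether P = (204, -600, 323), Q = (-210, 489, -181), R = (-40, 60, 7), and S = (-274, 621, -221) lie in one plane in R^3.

With P as base: PQ = (-414, 1089, -504), PR = (-244, 660, -316), PS = (-478, 1221, -544).
PR × PS = (26796, 18312, 17556).
PQ · (PR × PS) = 0.
The scalar triple product vanishes, so the four points are coplanar.

Yes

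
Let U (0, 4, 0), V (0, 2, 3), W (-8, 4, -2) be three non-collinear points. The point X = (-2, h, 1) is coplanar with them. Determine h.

Coplanarity requires UV · (UW × UX) = 0.
UV = (0, -2, 3), UW = (-8, 0, -2); the triple product is linear in h with coefficient -24 and constant term 72.
Setting it to zero: h = 3.

3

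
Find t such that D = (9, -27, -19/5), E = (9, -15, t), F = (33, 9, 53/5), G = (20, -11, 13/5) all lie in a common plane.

1

Coplanarity ⇔ det[DE; DF; DG] = 0.
Expanding, this is linear in t: (-12)t + (12) = 0.
So t = 1.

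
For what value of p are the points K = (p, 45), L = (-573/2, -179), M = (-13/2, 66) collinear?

-61/2

The three points are collinear iff det[KL; KM] = 0.
This determinant is linear in p: (-245)p + (-14945/2) = 0, so p = -61/2.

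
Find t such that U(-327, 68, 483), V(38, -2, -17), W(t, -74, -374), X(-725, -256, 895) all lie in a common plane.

293

Normal to plane UVX: n = (-190840, 48620, -146120); plane equation n·P = -4865120.
Requiring n·W = -4865120: (-190840)t + (51051000) = -4865120.
So t = 293.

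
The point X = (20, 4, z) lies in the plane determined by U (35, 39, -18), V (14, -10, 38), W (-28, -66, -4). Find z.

Coplanarity requires UV · (UW × UX) = 0.
UV = (-21, -49, 56), UW = (-63, -105, 14); the triple product is linear in z with coefficient -882 and constant term 19404.
Setting it to zero: z = 22.

22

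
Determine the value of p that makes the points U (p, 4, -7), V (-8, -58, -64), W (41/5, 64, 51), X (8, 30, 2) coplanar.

Coplanarity ⇔ det[UV; UW; UX] = 0.
Expanding, this is linear in p: (2068)p + (-6204/5) = 0.
So p = 3/5.

3/5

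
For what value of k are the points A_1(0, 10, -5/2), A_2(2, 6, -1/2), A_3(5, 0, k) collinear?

5/2

Direction A_1A_2 = (2, -4, 2). From the x-coordinate of A_3, the parameter along the line is τ = (5 − 0)/2 = 5/2.
Then k = (-5/2) + 5/2·(2) = 5/2.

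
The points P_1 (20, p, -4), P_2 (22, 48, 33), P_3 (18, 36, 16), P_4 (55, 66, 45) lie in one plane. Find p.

The points are coplanar iff P_1P_2 · (P_1P_3 × P_1P_4) = 0.
Expanding, this is linear in p: (513)p + (-12312) = 0.
So p = 24.

24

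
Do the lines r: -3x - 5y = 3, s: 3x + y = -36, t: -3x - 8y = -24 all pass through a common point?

Intersecting r and s: solving the 2×2 system gives (x, y) = (-59/4, 33/4).
Substitute into t: (-3)(-59/4) + (-8)(33/4) = -87/4.
But t requires -24 ≠ -87/4, so the three lines have no common point.

No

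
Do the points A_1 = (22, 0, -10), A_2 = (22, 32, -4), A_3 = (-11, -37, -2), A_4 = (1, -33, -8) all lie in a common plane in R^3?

No

A normal to the plane through A_1, A_2, A_3 is n = A_1A_2 × A_1A_3 = (478, -198, 1056).
The plane has equation n·P = -44. For A_4: n·A_4 = -1436.
-1436 ≠ -44, so A_4 is off the plane.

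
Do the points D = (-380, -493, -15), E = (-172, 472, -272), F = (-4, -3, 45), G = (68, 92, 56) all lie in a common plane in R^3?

Yes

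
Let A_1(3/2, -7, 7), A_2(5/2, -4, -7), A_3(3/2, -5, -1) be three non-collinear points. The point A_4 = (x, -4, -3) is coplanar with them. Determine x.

1/2

Coplanarity requires A_1A_2 · (A_1A_3 × A_1A_4) = 0.
A_1A_2 = (1, 3, -14), A_1A_3 = (0, 2, -8); the triple product is linear in x with coefficient 4 and constant term -2.
Setting it to zero: x = 1/2.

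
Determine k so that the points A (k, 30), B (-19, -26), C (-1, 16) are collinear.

The three points are collinear iff det[AB; AC] = 0.
This determinant is linear in k: (-42)k + (210) = 0, so k = 5.

5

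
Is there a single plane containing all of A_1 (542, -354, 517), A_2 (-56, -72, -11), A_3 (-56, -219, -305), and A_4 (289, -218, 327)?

A normal to the plane through A_1, A_2, A_3 is n = A_1A_2 × A_1A_3 = (-160524, -175812, 87906).
The plane has equation n·P = 20680842. For A_4: n·A_4 = 20680842.
Equal, so A_4 lies in the plane and all four are coplanar.

Yes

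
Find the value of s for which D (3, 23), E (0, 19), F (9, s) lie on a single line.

Collinearity: (F − D) must be parallel to (E − D) = (-3, -4).
Cross-multiplying the components: (s − 23)·(-3) = (6)·(-4).
Solving gives s = 31.

31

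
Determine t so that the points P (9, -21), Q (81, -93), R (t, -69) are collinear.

57

Collinearity: (R − P) must be parallel to (Q − P) = (72, -72).
Cross-multiplying the components: (t − 9)·(-72) = (-48)·(72).
Solving gives t = 57.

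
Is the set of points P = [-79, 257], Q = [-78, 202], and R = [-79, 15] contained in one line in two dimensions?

PQ = (1, -55), PR = (0, -242).
If collinear, PR would be a scalar multiple of PQ. But (1)·(-242) ≠ (-55)·(0) (difference -242), so they are not parallel; the points are not collinear.

No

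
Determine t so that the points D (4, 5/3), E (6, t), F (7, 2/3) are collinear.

The three points are collinear iff det[DE; DF] = 0.
This determinant is linear in t: (-3)t + (3) = 0, so t = 1.

1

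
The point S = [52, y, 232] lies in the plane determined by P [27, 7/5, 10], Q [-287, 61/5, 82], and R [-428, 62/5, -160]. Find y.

22/5

A normal to the plane is n = PQ × PR = (-2628, -86140, 1460).
S lies in the plane iff n · PS = 0.
This gives (-86140)y + (379016) = 0, so y = 22/5.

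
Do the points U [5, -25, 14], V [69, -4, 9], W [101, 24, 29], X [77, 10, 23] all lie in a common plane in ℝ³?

Yes

The four points are coplanar iff the 3×3 determinant with rows UV, UW, UX is zero.
Rows: (64, 21, -5), (96, 49, 15), (72, 35, 9).
Expanding along the first row: (64)(-84) − (21)(-216) + (-5)(-168) = 0.
Zero determinant ⇒ coplanar.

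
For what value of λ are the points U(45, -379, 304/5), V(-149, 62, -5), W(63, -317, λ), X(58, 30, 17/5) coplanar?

262/5

Normal to plane UVX: n = (7994/5, -11991, -85079); plane equation n·P = -2781341/5.
Requiring n·W = -2781341/5: (-85079)λ + (19509357/5) = -2781341/5.
So λ = 262/5.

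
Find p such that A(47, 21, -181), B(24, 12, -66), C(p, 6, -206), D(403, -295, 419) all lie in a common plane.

82

Coplanarity ⇔ det[AB; AC; AD] = 0.
Expanding, this is linear in p: (-30940)p + (2537080) = 0.
So p = 82.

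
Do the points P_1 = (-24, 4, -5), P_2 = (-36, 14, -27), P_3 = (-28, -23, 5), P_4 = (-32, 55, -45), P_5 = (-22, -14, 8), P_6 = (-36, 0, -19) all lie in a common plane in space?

Yes

The plane through P_1, P_2, P_3 has normal n = P_1P_2 × P_1P_3 = (-494, 208, 364) and equation n·P = 10868.
Checking the remaining points: n·P_4 = 10868, n·P_5 = 10868, n·P_6 = 10868.
All equal 10868, so all 6 points lie in one plane.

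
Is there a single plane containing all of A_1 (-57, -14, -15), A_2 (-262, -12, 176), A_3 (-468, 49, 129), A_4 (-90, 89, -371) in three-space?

No

A normal to the plane through A_1, A_2, A_3 is n = A_1A_2 × A_1A_3 = (-11745, -48981, -12093).
The plane has equation n·P = 1536594. For A_4: n·A_4 = 1184244.
1184244 ≠ 1536594, so A_4 is off the plane.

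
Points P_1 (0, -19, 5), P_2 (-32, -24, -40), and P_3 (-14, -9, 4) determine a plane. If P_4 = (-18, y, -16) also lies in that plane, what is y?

-19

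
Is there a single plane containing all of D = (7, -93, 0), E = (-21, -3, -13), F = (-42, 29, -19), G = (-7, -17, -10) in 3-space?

The four points are coplanar iff the 3×3 determinant with rows DE, DF, DG is zero.
Rows: (-28, 90, -13), (-49, 122, -19), (-14, 76, -10).
Expanding along the first row: (-28)(224) − (90)(224) + (-13)(-2016) = -224.
Nonzero ⇒ not coplanar.

No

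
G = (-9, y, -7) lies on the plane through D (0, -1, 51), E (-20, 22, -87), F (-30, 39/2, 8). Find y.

9

The plane through D, E, F has equation 1840x + 3280y + 280z = 11000.
Substituting G: (3280)y + (-18520) = 11000, so y = 9.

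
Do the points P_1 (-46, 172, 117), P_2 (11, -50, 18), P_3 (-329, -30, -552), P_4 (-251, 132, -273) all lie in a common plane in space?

Yes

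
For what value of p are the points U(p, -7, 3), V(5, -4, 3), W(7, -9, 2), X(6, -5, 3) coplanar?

Coplanarity ⇔ det[UV; UW; UX] = 0.
Expanding, this is linear in p: (1)p + (-8) = 0.
So p = 8.

8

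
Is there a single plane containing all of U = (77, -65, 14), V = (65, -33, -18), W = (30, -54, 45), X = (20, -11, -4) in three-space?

A normal to the plane through U, V, W is n = UV × UW = (1344, 1876, 1372).
The plane has equation n·P = 756. For X: n·X = 756.
Equal, so X lies in the plane and all four are coplanar.

Yes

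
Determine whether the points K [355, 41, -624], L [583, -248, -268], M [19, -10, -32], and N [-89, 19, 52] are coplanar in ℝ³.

Yes

With K as base: KL = (228, -289, 356), KM = (-336, -51, 592), KN = (-444, -22, 676).
KM × KN = (-21452, -35712, -15252).
KL · (KM × KN) = 0.
The scalar triple product vanishes, so the four points are coplanar.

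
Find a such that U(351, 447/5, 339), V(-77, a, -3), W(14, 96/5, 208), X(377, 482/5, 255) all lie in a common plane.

The points are coplanar iff UV · (UW × UX) = 0.
Expanding, this is linear in a: (-31714)a + (507424/5) = 0.
So a = 16/5.

16/5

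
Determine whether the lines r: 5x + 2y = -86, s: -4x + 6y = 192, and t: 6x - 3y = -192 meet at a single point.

No

Intersecting r and s: solving the 2×2 system gives (x, y) = (-450/19, 308/19).
Substitute into t: (6)(-450/19) + (-3)(308/19) = -3624/19.
But t requires -192 ≠ -3624/19, so the three lines have no common point.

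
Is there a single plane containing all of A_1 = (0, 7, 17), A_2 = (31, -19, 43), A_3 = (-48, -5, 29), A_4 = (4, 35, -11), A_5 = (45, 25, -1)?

Yes

The plane through A_1, A_2, A_3 has normal n = A_1A_2 × A_1A_3 = (0, -1620, -1620) and equation n·P = -38880.
Checking the remaining points: n·A_4 = -38880, n·A_5 = -38880.
All equal -38880, so all 5 points lie in one plane.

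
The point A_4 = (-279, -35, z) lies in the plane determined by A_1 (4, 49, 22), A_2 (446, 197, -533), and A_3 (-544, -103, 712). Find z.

Coplanarity requires A_1A_2 · (A_1A_3 × A_1A_4) = 0.
A_1A_2 = (442, 148, -555), A_1A_3 = (-548, -152, 690); the triple product is linear in z with coefficient 13920 and constant term -5261760.
Setting it to zero: z = 378.

378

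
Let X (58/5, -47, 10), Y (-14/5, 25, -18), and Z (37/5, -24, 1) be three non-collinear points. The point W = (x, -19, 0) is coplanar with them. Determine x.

The plane through X, Y, Z has equation −4x − 12y − (144/5)z = 1148/5.
Substituting W: (-4)x + (228) = 1148/5, so x = -2/5.

-2/5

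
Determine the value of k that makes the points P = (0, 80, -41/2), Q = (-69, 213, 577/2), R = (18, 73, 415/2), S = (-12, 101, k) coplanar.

19/2

Coplanarity ⇔ det[PQ; PR; PS] = 0.
Expanding, this is linear in k: (-1911)k + (36309/2) = 0.
So k = 19/2.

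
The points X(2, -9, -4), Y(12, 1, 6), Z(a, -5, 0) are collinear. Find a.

6

Direction XY = (10, 10, 10). From the y-coordinate of Z, the parameter along the line is τ = (-5 − (-9))/10 = 2/5.
Then a = 2 + 2/5·(10) = 6.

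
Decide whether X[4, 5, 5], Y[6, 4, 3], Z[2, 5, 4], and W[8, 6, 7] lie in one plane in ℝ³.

No

The four points are coplanar iff the 3×3 determinant with rows XY, XZ, XW is zero.
Rows: (2, -1, -2), (-2, 0, -1), (4, 1, 2).
Expanding along the first row: (2)(1) − (-1)(0) + (-2)(-2) = 6.
Nonzero ⇒ not coplanar.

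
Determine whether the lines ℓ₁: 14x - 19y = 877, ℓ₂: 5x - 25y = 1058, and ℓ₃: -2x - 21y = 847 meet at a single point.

Intersecting ℓ₁ and ℓ₂: solving the 2×2 system gives (x, y) = (1823/255, -10427/255).
Substitute into ℓ₃: (-2)(1823/255) + (-21)(-10427/255) = 215321/255.
But ℓ₃ requires 847 ≠ 215321/255, so the three lines have no common point.

No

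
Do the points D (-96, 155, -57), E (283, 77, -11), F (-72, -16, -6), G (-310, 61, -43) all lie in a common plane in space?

Yes

A normal to the plane through D, E, F is n = DE × DF = (3888, -18225, -62937).
The plane has equation n·P = 389286. For G: n·G = 389286.
Equal, so G lies in the plane and all four are coplanar.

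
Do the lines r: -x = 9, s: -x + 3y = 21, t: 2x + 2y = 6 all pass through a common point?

No

Intersecting r and s: solving the 2×2 system gives (x, y) = (-9, 4).
Substitute into t: (2)(-9) + (2)(4) = -10.
But t requires 6 ≠ -10, so the three lines have no common point.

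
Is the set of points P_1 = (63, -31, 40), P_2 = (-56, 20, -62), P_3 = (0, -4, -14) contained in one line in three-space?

Yes

P_1P_2 = (-119, 51, -102), P_1P_3 = (-63, 27, -54).
Each component of P_1P_3 is 9/17 times the corresponding component of P_1P_2, so P_1P_3 = 9/17·P_1P_2 and the points are collinear.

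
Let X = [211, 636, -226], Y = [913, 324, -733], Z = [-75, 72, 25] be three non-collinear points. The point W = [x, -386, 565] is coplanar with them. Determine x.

-755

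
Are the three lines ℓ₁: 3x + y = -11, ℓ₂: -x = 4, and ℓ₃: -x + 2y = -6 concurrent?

Intersecting ℓ₁ and ℓ₂: solving the 2×2 system gives (x, y) = (-4, 1).
Substitute into ℓ₃: (-1)(-4) + (2)(1) = 6.
But ℓ₃ requires -6 ≠ 6, so the three lines have no common point.

No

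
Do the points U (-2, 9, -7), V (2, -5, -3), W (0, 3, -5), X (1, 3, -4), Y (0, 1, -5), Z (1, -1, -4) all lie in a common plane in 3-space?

Yes

The plane through U, V, W has normal n = UV × UW = (-4, 0, 4) and equation n·P = -20.
Checking the remaining points: n·X = -20, n·Y = -20, n·Z = -20.
All equal -20, so all 6 points lie in one plane.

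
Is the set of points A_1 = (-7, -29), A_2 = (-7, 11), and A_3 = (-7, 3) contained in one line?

A_1A_2 = (0, 40), A_1A_3 = (0, 32).
Checking proportionality: A_1A_3 = 4/5·A_1A_2, so the vectors are parallel and the points are collinear.

Yes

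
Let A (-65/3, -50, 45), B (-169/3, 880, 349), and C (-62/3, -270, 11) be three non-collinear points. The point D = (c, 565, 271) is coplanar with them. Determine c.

A normal to the plane is n = AB × AC = (35260, -2624/3, 20090/3).
D lies in the plane iff n · AD = 0.
This gives (35260)c + (5218480/3) = 0, so c = -148/3.

-148/3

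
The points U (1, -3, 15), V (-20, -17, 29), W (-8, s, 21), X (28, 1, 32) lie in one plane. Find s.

-9

Normal to plane UVX: n = (-294, 735, 294); plane equation n·P = 1911.
Requiring n·W = 1911: (735)s + (8526) = 1911.
So s = -9.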